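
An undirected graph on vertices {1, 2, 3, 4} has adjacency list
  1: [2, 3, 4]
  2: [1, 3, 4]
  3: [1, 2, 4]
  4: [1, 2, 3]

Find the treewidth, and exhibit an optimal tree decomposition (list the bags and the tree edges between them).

With just one bag of size 4, the width is 4 − 1 = 3, so tw(G) ≤ 3. Conversely, {1, 2, 3, 4} is a clique of size 4, and the vertices of any clique must share a bag in every tree decomposition; so some bag has ≥ 4 vertices and tw(G) ≥ 3. Hence tw(G) = 3 exactly.

Treewidth 3.
One such decomposition:
Bags: B1 = {1, 2, 3, 4}
Tree: (single bag)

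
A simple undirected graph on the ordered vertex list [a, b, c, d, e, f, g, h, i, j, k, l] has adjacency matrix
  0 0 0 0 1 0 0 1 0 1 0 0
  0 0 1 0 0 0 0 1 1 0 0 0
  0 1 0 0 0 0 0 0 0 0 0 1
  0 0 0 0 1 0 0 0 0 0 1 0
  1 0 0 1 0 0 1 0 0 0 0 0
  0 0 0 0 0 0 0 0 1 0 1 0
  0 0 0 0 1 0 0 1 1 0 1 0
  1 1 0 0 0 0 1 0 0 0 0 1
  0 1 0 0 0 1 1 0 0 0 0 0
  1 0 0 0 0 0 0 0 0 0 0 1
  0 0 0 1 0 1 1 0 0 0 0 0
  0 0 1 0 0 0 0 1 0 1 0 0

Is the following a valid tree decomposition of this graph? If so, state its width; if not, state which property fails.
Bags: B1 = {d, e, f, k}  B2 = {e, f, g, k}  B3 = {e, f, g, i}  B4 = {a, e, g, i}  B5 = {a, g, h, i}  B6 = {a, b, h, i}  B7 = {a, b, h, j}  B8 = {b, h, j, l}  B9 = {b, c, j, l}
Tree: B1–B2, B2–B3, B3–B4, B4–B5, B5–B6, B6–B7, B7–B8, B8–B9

Yes; width 3.

Checking the three conditions: (i) the bags cover all of {a, b, c, d, e, f, g, h, i, j, k, l}; (ii) for each edge, some bag contains both endpoints; (iii) the bags containing any fixed vertex form a subtree. All hold, so the decomposition is valid with width 4 − 1 = 3.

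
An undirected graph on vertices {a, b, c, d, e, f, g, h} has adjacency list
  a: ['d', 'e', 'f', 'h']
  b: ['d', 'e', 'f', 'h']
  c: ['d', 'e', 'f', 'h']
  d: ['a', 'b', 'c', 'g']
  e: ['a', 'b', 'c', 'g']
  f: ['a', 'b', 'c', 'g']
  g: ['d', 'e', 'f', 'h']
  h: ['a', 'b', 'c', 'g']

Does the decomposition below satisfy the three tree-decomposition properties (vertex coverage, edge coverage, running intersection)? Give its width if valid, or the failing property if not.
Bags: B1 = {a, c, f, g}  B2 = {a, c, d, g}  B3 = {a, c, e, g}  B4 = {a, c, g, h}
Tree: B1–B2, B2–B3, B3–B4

No — vertex b appears in no bag.

A tree decomposition must satisfy three properties: every vertex lies in some bag; for every edge, both endpoints lie together in some bag; and for every vertex, the bags containing it form a connected subtree. Here vertex b appears in no bag, so the decomposition is invalid.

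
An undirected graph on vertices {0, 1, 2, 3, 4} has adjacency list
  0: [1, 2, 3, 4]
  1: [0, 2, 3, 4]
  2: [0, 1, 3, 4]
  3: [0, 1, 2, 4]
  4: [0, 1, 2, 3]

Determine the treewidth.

A width-4 tree decomposition is:
Bags: B1 = {0, 1, 2, 3, 4}
Tree: (single bag)
With just one bag of size 5, the width is 5 − 1 = 4, so tw(G) ≤ 4. For the lower bound, the 5 vertices {0, 1, 2, 3, 4} are pairwise adjacent, and any tree decomposition puts a clique entirely inside one bag — forcing width ≥ 4. Hence tw(G) = 4 exactly.

4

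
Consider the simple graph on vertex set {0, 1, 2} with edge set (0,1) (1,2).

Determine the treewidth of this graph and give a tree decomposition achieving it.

Treewidth 1.
Bags: B1 = {1, 2}  B2 = {0, 1}
Tree: B1–B2

Every bag has size at most 2, so the width is 2 − 1 = 1 and tw(G) ≤ 1. Since G has at least one edge (e.g. 2–1), it is not an edgeless graph, so tw(G) ≥ 1. Therefore the treewidth is 1.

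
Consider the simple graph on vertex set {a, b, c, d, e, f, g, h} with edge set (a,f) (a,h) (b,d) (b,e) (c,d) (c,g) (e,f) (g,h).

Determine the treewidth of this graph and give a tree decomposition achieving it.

Treewidth 2.
One optimal decomposition is:
Bags: B1 = {c, d, g}  B2 = {b, d, g}  B3 = {b, e, g}  B4 = {e, f, g}  B5 = {a, f, g}  B6 = {a, g, h}
Tree: B1–B2, B2–B3, B3–B4, B4–B5, B5–B6

Every bag has size at most 3, so the width is 3 − 1 = 2 and tw(G) ≤ 2. For the lower bound, G contains the cycle g–c–d–b–e–f–a–h–g, so G is not a forest; only forests have treewidth ≤ 1, hence tw(G) ≥ 2. Hence tw(G) = 2 exactly.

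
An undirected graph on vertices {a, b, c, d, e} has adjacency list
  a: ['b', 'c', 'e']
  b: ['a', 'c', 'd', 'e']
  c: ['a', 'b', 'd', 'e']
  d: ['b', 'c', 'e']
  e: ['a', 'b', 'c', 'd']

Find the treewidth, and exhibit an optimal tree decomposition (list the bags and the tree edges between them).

Treewidth 3.
Bags: B1 = {b, c, d, e}  B2 = {a, b, c, e}
Tree: B1–B2

Every bag has size at most 4, so the width is 4 − 1 = 3 and tw(G) ≤ 3. Conversely, {b, c, d, e} is a clique of size 4, and the vertices of any clique must share a bag in every tree decomposition; so some bag has ≥ 4 vertices and tw(G) ≥ 3. Combining the bounds, tw(G) = 3.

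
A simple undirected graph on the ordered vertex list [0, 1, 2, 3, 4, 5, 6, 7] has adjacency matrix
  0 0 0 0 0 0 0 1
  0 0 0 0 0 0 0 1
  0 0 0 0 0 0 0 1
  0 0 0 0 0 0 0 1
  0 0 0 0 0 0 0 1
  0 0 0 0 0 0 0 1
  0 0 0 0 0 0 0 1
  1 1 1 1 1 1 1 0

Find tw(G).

1

A width-1 tree decomposition is:
Bags: B1 = {1, 7}  B2 = {2, 7}  B3 = {4, 7}  B4 = {3, 7}  B5 = {0, 7}  B6 = {6, 7}  B7 = {5, 7}
Tree: B1–B2, B1–B3, B2–B4, B3–B5, B5–B6, B2–B7
Every bag has size at most 2, so the width is 2 − 1 = 1 and tw(G) ≤ 1. Since G has at least one edge (e.g. 7–1), it is not an edgeless graph, so tw(G) ≥ 1. Hence tw(G) = 1 exactly.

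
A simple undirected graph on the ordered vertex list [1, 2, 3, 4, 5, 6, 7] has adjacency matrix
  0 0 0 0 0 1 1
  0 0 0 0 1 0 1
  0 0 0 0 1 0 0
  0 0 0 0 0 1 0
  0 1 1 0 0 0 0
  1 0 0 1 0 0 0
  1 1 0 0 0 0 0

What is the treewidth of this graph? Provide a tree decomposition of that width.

Treewidth 1.
One optimal decomposition is:
Bags: B1 = {3, 5}  B2 = {2, 5}  B3 = {2, 7}  B4 = {1, 7}  B5 = {1, 6}  B6 = {4, 6}
Tree: B1–B2, B2–B3, B3–B4, B4–B5, B5–B6

The largest bag has 2 vertices, giving width 1; this decomposition certifies tw(G) ≤ 1. G has an edge, so its treewidth is at least 1. Hence tw(G) = 1 exactly.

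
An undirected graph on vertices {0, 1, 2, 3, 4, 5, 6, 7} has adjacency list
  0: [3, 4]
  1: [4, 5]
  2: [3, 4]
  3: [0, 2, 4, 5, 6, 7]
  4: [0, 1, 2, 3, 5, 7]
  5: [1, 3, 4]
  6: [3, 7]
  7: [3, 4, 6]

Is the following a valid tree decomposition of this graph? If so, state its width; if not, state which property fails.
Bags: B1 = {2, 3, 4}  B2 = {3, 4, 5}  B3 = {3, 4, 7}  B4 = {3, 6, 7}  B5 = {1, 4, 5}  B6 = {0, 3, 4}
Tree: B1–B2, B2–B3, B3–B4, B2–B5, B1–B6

Vertex coverage: the bags together contain {0, 1, 2, 3, 4, 5, 6, 7}, the full vertex set. Edge coverage: each edge of G has both endpoints in at least one bag. Running intersection: for every vertex, the bags containing it form a connected subtree. All three properties hold, so this is a valid tree decomposition of width max|bag| − 1 = 2, and hence tw(G) ≤ 2.

Yes; width 2.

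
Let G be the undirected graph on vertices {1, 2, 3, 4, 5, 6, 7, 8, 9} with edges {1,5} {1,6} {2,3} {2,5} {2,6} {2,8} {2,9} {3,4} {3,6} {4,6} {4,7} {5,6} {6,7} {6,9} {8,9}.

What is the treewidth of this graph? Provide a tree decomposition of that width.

The largest bag has 3 vertices, giving width 2; this decomposition certifies tw(G) ≤ 2. On the other hand G contains the 3-clique {2, 8, 9}. A clique must lie in a single bag of any decomposition, so no decomposition can have width below 2. Therefore the treewidth is 2.

Treewidth 2.
Bags: B1 = {2, 3, 6}  B2 = {3, 4, 6}  B3 = {2, 6, 9}  B4 = {2, 5, 6}  B5 = {2, 8, 9}  B6 = {4, 6, 7}  B7 = {1, 5, 6}
Tree: B1–B2, B1–B3, B3–B4, B3–B5, B2–B6, B4–B7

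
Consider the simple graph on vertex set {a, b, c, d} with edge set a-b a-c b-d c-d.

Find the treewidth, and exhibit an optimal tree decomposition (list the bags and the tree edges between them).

Each bag holds 3 vertices, so the decomposition has width 2, which upper-bounds the treewidth. For the lower bound, G contains the cycle d–c–a–b–d, so G is not a forest; only forests have treewidth ≤ 1, hence tw(G) ≥ 2. Therefore the treewidth is 2.

Treewidth 2.
One such decomposition:
Bags: B1 = {a, c, d}  B2 = {a, b, d}
Tree: B1–B2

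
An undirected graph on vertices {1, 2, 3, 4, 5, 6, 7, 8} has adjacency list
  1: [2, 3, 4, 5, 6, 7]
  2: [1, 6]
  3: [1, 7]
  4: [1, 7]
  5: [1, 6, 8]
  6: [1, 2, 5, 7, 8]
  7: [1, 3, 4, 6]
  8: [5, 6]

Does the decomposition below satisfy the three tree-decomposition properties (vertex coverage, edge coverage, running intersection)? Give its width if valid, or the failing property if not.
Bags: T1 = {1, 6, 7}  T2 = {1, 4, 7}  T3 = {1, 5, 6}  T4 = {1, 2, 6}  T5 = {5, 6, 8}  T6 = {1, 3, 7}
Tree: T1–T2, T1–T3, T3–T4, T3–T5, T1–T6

Every vertex of G appears in some bag (union = {1, 2, 3, 4, 5, 6, 7, 8}); every edge is covered by a bag; and for each vertex v the set of bags containing v is connected in the bag tree. The decomposition is therefore valid. The largest bag has 3 vertices, so the width is 2.

Yes; width 2.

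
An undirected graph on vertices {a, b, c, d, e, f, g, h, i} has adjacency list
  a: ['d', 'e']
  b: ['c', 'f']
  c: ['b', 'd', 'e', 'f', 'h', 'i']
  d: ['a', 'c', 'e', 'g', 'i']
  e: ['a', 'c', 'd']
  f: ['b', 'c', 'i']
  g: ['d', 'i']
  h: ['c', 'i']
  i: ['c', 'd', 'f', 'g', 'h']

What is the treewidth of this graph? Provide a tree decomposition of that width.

Each bag holds 3 vertices, so the decomposition has width 2, which upper-bounds the treewidth. For the lower bound, the 3 vertices {d, g, i} are pairwise adjacent, and any tree decomposition puts a clique entirely inside one bag — forcing width ≥ 2. Therefore the treewidth is 2.

Treewidth 2.
Bags: B1 = {c, d, i}  B2 = {d, g, i}  B3 = {c, f, i}  B4 = {c, d, e}  B5 = {b, c, f}  B6 = {a, d, e}  B7 = {c, h, i}
Tree: B1–B2, B1–B3, B1–B4, B3–B5, B4–B6, B1–B7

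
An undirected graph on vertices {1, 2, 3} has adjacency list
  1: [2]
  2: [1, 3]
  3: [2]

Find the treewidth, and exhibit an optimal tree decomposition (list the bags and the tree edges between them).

Treewidth 1.
One such decomposition:
Bags: B1 = {2, 3}  B2 = {1, 2}
Tree: B1–B2

The largest bag has 2 vertices, giving width 1; this decomposition certifies tw(G) ≤ 1. G has an edge, so its treewidth is at least 1. Hence tw(G) = 1 exactly.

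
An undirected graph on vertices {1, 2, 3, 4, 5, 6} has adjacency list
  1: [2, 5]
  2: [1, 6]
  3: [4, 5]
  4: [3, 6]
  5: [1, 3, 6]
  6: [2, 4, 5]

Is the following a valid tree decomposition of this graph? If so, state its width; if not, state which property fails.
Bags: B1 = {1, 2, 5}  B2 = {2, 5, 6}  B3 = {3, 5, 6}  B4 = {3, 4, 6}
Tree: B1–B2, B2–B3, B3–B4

Yes; width 2.

Vertex coverage: the bags together contain {1, 2, 3, 4, 5, 6}, the full vertex set. Edge coverage: each edge of G has both endpoints in at least one bag. Running intersection: for every vertex, the bags containing it form a connected subtree. All three properties hold, so this is a valid tree decomposition of width max|bag| − 1 = 2, and hence tw(G) ≤ 2.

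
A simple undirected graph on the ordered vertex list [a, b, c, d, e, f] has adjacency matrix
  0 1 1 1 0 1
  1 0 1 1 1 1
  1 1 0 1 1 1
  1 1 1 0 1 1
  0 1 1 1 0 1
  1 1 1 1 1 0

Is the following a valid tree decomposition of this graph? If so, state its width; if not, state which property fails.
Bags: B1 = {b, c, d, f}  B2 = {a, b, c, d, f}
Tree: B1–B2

No — vertex e appears in no bag.

A tree decomposition must satisfy three properties: every vertex lies in some bag; for every edge, both endpoints lie together in some bag; and for every vertex, the bags containing it form a connected subtree. Here vertex e appears in no bag, so the decomposition is invalid.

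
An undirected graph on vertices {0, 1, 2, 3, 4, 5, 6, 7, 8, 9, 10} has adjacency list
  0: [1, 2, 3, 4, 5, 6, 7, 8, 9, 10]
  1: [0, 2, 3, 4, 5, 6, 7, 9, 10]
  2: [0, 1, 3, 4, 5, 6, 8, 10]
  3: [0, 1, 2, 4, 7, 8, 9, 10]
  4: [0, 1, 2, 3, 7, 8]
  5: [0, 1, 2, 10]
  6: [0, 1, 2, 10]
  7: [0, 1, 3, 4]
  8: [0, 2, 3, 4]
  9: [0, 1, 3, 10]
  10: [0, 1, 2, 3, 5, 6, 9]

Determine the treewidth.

4

A width-4 tree decomposition is:
Bags: B1 = {0, 1, 3, 4, 7}  B2 = {0, 1, 2, 3, 4}  B3 = {0, 1, 2, 3, 10}  B4 = {0, 1, 2, 6, 10}  B5 = {0, 1, 2, 5, 10}  B6 = {0, 2, 3, 4, 8}  B7 = {0, 1, 3, 9, 10}
Tree: B1–B2, B2–B3, B3–B4, B4–B5, B2–B6, B3–B7
Every bag has size at most 5, so the width is 5 − 1 = 4 and tw(G) ≤ 4. Conversely, {0, 2, 3, 4, 8} is a clique of size 5, and the vertices of any clique must share a bag in every tree decomposition; so some bag has ≥ 5 vertices and tw(G) ≥ 4. The upper and lower bounds meet at 4, so that is the treewidth.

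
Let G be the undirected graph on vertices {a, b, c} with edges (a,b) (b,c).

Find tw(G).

1

A width-1 tree decomposition is:
Bags: B1 = {a, b}  B2 = {b, c}
Tree: B1–B2
Every bag has size at most 2, so the width is 2 − 1 = 1 and tw(G) ≤ 1. Any graph with an edge has treewidth ≥ 1, and G has the edge a–b. Combining the bounds, tw(G) = 1.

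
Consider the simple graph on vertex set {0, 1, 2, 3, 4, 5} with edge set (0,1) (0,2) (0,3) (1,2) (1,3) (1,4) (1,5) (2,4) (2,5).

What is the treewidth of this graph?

2

A width-2 tree decomposition is:
Bags: B1 = {1, 2, 5}  B2 = {1, 2, 4}  B3 = {0, 1, 2}  B4 = {0, 1, 3}
Tree: B1–B2, B2–B3, B3–B4
Every bag has size at most 3, so the width is 3 − 1 = 2 and tw(G) ≤ 2. For the lower bound, the 3 vertices {0, 1, 2} are pairwise adjacent, and any tree decomposition puts a clique entirely inside one bag — forcing width ≥ 2. The upper and lower bounds meet at 2, so that is the treewidth.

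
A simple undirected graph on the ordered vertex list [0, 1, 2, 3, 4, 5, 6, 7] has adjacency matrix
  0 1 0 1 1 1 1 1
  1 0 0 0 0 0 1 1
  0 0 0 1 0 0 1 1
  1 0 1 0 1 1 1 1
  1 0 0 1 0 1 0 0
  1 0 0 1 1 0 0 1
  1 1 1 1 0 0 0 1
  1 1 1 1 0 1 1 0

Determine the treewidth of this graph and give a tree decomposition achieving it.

Treewidth 3.
One optimal decomposition is:
Bags: B1 = {0, 3, 5, 7}  B2 = {0, 3, 6, 7}  B3 = {0, 3, 4, 5}  B4 = {0, 1, 6, 7}  B5 = {2, 3, 6, 7}
Tree: B1–B2, B1–B3, B2–B4, B2–B5

Each bag holds 4 vertices, so the decomposition has width 3, which upper-bounds the treewidth. Conversely, {0, 1, 6, 7} is a clique of size 4, and the vertices of any clique must share a bag in every tree decomposition; so some bag has ≥ 4 vertices and tw(G) ≥ 3. Hence tw(G) = 3 exactly.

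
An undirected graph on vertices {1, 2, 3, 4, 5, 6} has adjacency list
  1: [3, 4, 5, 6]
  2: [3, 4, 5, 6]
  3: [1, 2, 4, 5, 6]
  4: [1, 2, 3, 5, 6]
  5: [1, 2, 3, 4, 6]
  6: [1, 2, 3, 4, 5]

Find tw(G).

A width-4 tree decomposition is:
Bags: B1 = {1, 3, 4, 5, 6}  B2 = {2, 3, 4, 5, 6}
Tree: B1–B2
Every bag has size at most 5, so the width is 5 − 1 = 4 and tw(G) ≤ 4. On the other hand G contains the 5-clique {1, 3, 4, 5, 6}. A clique must lie in a single bag of any decomposition, so no decomposition can have width below 4. Combining the bounds, tw(G) = 4.

4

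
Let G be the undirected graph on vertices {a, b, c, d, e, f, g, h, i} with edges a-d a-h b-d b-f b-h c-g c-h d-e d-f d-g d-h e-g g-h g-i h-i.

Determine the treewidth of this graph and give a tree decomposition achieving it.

Treewidth 2.
One optimal decomposition is:
Bags: B1 = {d, g, h}  B2 = {g, h, i}  B3 = {c, g, h}  B4 = {a, d, h}  B5 = {d, e, g}  B6 = {b, d, h}  B7 = {b, d, f}
Tree: B1–B2, B1–B3, B1–B4, B1–B5, B4–B6, B6–B7

The largest bag has 3 vertices, giving width 2; this decomposition certifies tw(G) ≤ 2. For the lower bound, the 3 vertices {d, e, g} are pairwise adjacent, and any tree decomposition puts a clique entirely inside one bag — forcing width ≥ 2. Therefore the treewidth is 2.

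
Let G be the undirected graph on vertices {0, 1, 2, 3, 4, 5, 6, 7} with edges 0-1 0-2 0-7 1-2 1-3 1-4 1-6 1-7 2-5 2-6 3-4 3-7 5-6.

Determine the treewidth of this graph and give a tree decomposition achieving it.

Each bag holds 3 vertices, so the decomposition has width 2, which upper-bounds the treewidth. On the other hand G contains the 3-clique {0, 1, 2}. A clique must lie in a single bag of any decomposition, so no decomposition can have width below 2. Therefore the treewidth is 2.

Treewidth 2.
One optimal decomposition is:
Bags: B1 = {1, 2, 6}  B2 = {0, 1, 2}  B3 = {0, 1, 7}  B4 = {1, 3, 7}  B5 = {2, 5, 6}  B6 = {1, 3, 4}
Tree: B1–B2, B2–B3, B3–B4, B1–B5, B4–B6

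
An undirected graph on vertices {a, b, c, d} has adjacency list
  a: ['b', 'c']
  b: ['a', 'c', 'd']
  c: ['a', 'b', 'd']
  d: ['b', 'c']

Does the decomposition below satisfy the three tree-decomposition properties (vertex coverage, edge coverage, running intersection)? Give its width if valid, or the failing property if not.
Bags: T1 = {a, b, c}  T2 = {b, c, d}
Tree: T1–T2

Yes; width 2.

Checking the three conditions: (i) the bags cover all of {a, b, c, d}; (ii) for each edge, some bag contains both endpoints; (iii) the bags containing any fixed vertex form a subtree. All hold, so the decomposition is valid with width 3 − 1 = 2.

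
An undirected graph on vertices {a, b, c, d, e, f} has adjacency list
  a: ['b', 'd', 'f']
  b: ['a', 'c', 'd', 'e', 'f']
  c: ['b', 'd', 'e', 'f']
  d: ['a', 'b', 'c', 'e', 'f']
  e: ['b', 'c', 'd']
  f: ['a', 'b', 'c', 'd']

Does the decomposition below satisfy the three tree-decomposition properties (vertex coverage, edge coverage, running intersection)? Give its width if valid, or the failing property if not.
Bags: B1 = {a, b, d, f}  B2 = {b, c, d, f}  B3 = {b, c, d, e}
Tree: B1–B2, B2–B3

Yes; width 3.

Checking the three conditions: (i) the bags cover all of {a, b, c, d, e, f}; (ii) for each edge, some bag contains both endpoints; (iii) the bags containing any fixed vertex form a subtree. All hold, so the decomposition is valid with width 4 − 1 = 3.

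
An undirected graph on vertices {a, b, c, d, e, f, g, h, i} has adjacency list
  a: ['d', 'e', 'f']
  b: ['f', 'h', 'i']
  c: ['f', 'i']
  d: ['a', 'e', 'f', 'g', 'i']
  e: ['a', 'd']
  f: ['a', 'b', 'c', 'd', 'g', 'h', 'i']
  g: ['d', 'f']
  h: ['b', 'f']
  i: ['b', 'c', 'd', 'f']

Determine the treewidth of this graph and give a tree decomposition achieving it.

Every bag has size at most 3, so the width is 3 − 1 = 2 and tw(G) ≤ 2. For the lower bound, the 3 vertices {a, d, e} are pairwise adjacent, and any tree decomposition puts a clique entirely inside one bag — forcing width ≥ 2. The upper and lower bounds meet at 2, so that is the treewidth.

Treewidth 2.
One such decomposition:
Bags: B1 = {a, d, f}  B2 = {a, d, e}  B3 = {d, f, i}  B4 = {c, f, i}  B5 = {d, f, g}  B6 = {b, f, i}  B7 = {b, f, h}
Tree: B1–B2, B1–B3, B3–B4, B3–B5, B3–B6, B6–B7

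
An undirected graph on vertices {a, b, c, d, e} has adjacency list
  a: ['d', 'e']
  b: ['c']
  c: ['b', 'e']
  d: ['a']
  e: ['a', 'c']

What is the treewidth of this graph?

1

A width-1 tree decomposition is:
Bags: B1 = {a, d}  B2 = {a, e}  B3 = {c, e}  B4 = {b, c}
Tree: B1–B2, B2–B3, B3–B4
Every bag has size at most 2, so the width is 2 − 1 = 1 and tw(G) ≤ 1. Any graph with an edge has treewidth ≥ 1, and G has the edge d–a. The upper and lower bounds meet at 1, so that is the treewidth.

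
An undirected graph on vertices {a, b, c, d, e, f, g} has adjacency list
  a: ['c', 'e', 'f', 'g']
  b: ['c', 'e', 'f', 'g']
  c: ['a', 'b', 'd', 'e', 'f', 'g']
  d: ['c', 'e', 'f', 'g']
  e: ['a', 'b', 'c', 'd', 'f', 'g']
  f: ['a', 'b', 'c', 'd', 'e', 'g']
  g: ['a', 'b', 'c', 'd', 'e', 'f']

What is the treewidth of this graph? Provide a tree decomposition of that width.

Every bag has size at most 5, so the width is 5 − 1 = 4 and tw(G) ≤ 4. Conversely, {c, d, e, f, g} is a clique of size 5, and the vertices of any clique must share a bag in every tree decomposition; so some bag has ≥ 5 vertices and tw(G) ≥ 4. Combining the bounds, tw(G) = 4.

Treewidth 4.
Bags: B1 = {c, d, e, f, g}  B2 = {a, c, e, f, g}  B3 = {b, c, e, f, g}
Tree: B1–B2, B1–B3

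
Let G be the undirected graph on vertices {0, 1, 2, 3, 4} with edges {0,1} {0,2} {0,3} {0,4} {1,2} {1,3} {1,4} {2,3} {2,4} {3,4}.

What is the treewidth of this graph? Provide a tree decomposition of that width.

With just one bag of size 5, the width is 5 − 1 = 4, so tw(G) ≤ 4. For the lower bound, the 5 vertices {0, 1, 2, 3, 4} are pairwise adjacent, and any tree decomposition puts a clique entirely inside one bag — forcing width ≥ 4. Hence tw(G) = 4 exactly.

Treewidth 4.
One optimal decomposition is:
Bags: B1 = {0, 1, 2, 3, 4}
Tree: (single bag)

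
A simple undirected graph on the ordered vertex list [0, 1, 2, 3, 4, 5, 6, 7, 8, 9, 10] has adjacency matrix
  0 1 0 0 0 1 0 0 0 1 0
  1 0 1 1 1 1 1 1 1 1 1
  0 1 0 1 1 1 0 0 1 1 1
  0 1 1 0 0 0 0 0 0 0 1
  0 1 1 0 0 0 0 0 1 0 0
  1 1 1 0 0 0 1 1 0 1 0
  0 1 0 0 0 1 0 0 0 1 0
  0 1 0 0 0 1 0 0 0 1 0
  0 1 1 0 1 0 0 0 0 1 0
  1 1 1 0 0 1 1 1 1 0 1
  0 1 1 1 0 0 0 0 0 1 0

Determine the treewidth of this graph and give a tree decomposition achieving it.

Treewidth 3.
One optimal decomposition is:
Bags: B1 = {1, 2, 5, 9}  B2 = {1, 5, 7, 9}  B3 = {1, 2, 9, 10}  B4 = {1, 5, 6, 9}  B5 = {1, 2, 8, 9}  B6 = {0, 1, 5, 9}  B7 = {1, 2, 4, 8}  B8 = {1, 2, 3, 10}
Tree: B1–B2, B1–B3, B2–B4, B1–B5, B2–B6, B5–B7, B3–B8

Every bag has size at most 4, so the width is 4 − 1 = 3 and tw(G) ≤ 3. On the other hand G contains the 4-clique {1, 2, 8, 9}. A clique must lie in a single bag of any decomposition, so no decomposition can have width below 3. Combining the bounds, tw(G) = 3.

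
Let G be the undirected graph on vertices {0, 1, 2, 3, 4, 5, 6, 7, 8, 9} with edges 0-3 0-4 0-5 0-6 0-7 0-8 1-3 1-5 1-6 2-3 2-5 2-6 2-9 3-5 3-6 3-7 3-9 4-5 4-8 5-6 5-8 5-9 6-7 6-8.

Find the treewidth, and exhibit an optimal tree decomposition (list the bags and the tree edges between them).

Every bag has size at most 4, so the width is 4 − 1 = 3 and tw(G) ≤ 3. For the lower bound, the 4 vertices {0, 4, 5, 8} are pairwise adjacent, and any tree decomposition puts a clique entirely inside one bag — forcing width ≥ 3. Combining the bounds, tw(G) = 3.

Treewidth 3.
Bags: B1 = {0, 3, 5, 6}  B2 = {2, 3, 5, 6}  B3 = {0, 5, 6, 8}  B4 = {0, 3, 6, 7}  B5 = {0, 4, 5, 8}  B6 = {1, 3, 5, 6}  B7 = {2, 3, 5, 9}
Tree: B1–B2, B1–B3, B1–B4, B3–B5, B1–B6, B2–B7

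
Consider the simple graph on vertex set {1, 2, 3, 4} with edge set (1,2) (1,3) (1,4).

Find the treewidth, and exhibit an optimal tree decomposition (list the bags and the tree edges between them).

Treewidth 1.
One optimal decomposition is:
Bags: B1 = {1, 3}  B2 = {1, 2}  B3 = {1, 4}
Tree: B1–B2, B2–B3

The largest bag has 2 vertices, giving width 1; this decomposition certifies tw(G) ≤ 1. G has an edge, so its treewidth is at least 1. Combining the bounds, tw(G) = 1.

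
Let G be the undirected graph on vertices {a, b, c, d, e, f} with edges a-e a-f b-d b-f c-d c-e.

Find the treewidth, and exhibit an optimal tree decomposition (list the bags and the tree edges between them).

Treewidth 2.
Bags: B1 = {b, d, f}  B2 = {a, d, f}  B3 = {a, d, e}  B4 = {c, d, e}
Tree: B1–B2, B2–B3, B3–B4

Each bag holds 3 vertices, so the decomposition has width 2, which upper-bounds the treewidth. The edges d–b–f–a–e–c–d form a cycle, so G is not a tree and its treewidth is at least 2. Therefore the treewidth is 2.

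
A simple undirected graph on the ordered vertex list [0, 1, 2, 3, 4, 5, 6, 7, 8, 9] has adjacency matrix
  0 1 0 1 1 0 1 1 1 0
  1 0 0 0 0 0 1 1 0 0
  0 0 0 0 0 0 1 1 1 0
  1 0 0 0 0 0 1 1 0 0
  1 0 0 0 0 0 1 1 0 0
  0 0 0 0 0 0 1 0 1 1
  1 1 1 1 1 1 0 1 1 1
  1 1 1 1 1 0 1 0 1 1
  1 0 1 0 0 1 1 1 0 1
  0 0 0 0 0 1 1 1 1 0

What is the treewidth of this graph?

3

A width-3 tree decomposition is:
Bags: B1 = {6, 7, 8, 9}  B2 = {0, 6, 7, 8}  B3 = {5, 6, 8, 9}  B4 = {0, 4, 6, 7}  B5 = {0, 1, 6, 7}  B6 = {2, 6, 7, 8}  B7 = {0, 3, 6, 7}
Tree: B1–B2, B1–B3, B2–B4, B4–B5, B1–B6, B5–B7
Every bag has size at most 4, so the width is 4 − 1 = 3 and tw(G) ≤ 3. On the other hand G contains the 4-clique {5, 6, 8, 9}. A clique must lie in a single bag of any decomposition, so no decomposition can have width below 3. Therefore the treewidth is 3.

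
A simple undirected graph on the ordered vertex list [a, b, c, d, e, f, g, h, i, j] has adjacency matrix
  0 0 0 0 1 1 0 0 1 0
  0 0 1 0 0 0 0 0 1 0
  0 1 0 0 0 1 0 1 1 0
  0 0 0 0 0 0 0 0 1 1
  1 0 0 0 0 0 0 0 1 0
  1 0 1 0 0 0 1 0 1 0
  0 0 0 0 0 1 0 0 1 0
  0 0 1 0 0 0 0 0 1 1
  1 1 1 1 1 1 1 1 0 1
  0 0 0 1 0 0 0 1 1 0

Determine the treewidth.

2

A width-2 tree decomposition is:
Bags: B1 = {c, f, i}  B2 = {c, h, i}  B3 = {a, f, i}  B4 = {f, g, i}  B5 = {h, i, j}  B6 = {d, i, j}  B7 = {a, e, i}  B8 = {b, c, i}
Tree: B1–B2, B1–B3, B3–B4, B2–B5, B5–B6, B3–B7, B1–B8
The largest bag has 3 vertices, giving width 2; this decomposition certifies tw(G) ≤ 2. On the other hand G contains the 3-clique {d, i, j}. A clique must lie in a single bag of any decomposition, so no decomposition can have width below 2. Therefore the treewidth is 2.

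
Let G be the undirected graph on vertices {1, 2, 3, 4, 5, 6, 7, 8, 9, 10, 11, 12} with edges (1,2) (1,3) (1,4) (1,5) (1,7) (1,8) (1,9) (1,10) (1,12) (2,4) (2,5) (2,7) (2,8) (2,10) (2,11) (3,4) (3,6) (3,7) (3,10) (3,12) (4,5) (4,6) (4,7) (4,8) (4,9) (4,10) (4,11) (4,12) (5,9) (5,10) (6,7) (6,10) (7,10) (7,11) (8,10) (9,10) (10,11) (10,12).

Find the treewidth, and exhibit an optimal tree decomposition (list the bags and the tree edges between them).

Each bag holds 5 vertices, so the decomposition has width 4, which upper-bounds the treewidth. Conversely, {1, 4, 5, 9, 10} is a clique of size 5, and the vertices of any clique must share a bag in every tree decomposition; so some bag has ≥ 5 vertices and tw(G) ≥ 4. Combining the bounds, tw(G) = 4.

Treewidth 4.
One such decomposition:
Bags: B1 = {1, 2, 4, 7, 10}  B2 = {1, 3, 4, 7, 10}  B3 = {2, 4, 7, 10, 11}  B4 = {1, 2, 4, 8, 10}  B5 = {1, 3, 4, 10, 12}  B6 = {3, 4, 6, 7, 10}  B7 = {1, 2, 4, 5, 10}  B8 = {1, 4, 5, 9, 10}
Tree: B1–B2, B1–B3, B1–B4, B2–B5, B2–B6, B4–B7, B7–B8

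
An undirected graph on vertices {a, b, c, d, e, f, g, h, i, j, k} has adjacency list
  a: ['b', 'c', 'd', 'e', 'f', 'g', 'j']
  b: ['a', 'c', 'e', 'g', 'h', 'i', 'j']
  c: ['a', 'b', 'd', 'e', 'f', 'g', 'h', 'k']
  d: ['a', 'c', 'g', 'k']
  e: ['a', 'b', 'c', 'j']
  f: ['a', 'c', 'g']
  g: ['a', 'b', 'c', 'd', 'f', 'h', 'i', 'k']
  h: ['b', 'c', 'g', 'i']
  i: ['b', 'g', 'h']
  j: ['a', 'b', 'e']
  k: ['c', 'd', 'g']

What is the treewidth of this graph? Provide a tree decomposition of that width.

Treewidth 3.
Bags: B1 = {a, b, c, e}  B2 = {a, b, c, g}  B3 = {b, c, g, h}  B4 = {a, b, e, j}  B5 = {a, c, d, g}  B6 = {c, d, g, k}  B7 = {a, c, f, g}  B8 = {b, g, h, i}
Tree: B1–B2, B2–B3, B1–B4, B2–B5, B5–B6, B5–B7, B3–B8

Each bag holds 4 vertices, so the decomposition has width 3, which upper-bounds the treewidth. For the lower bound, the 4 vertices {b, c, g, h} are pairwise adjacent, and any tree decomposition puts a clique entirely inside one bag — forcing width ≥ 3. Combining the bounds, tw(G) = 3.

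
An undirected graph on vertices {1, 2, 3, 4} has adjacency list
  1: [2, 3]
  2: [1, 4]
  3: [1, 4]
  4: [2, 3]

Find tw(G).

2

A width-2 tree decomposition is:
Bags: B1 = {1, 3, 4}  B2 = {1, 2, 4}
Tree: B1–B2
The largest bag has 3 vertices, giving width 2; this decomposition certifies tw(G) ≤ 2. For the lower bound, G contains the cycle 1–3–4–2–1, so G is not a forest; only forests have treewidth ≤ 1, hence tw(G) ≥ 2. The upper and lower bounds meet at 2, so that is the treewidth.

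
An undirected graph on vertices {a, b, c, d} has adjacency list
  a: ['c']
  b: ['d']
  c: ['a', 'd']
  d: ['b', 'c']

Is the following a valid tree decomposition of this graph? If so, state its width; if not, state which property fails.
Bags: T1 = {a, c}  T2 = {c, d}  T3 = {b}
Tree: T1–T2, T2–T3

A tree decomposition must satisfy three properties: every vertex lies in some bag; for every edge, both endpoints lie together in some bag; and for every vertex, the bags containing it form a connected subtree. Here edge (d,b) lies in no bag, so the decomposition is invalid.

No — edge (d,b) lies in no bag.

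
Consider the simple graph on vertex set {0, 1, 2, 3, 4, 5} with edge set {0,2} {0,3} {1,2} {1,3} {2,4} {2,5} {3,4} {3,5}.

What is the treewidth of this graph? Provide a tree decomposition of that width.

Treewidth 2.
One such decomposition:
Bags: B1 = {2, 3, 5}  B2 = {2, 3, 4}  B3 = {0, 2, 3}  B4 = {1, 2, 3}
Tree: B1–B2, B2–B3, B3–B4

Each bag holds 3 vertices, so the decomposition has width 2, which upper-bounds the treewidth. The edges 2–5–3–4–2 form a cycle, so G is not a tree and its treewidth is at least 2. Therefore the treewidth is 2.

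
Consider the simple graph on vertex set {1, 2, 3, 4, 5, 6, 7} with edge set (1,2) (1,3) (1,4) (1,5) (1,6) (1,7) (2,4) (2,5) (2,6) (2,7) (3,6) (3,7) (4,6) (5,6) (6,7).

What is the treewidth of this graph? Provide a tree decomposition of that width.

Treewidth 3.
One such decomposition:
Bags: B1 = {1, 2, 6, 7}  B2 = {1, 3, 6, 7}  B3 = {1, 2, 4, 6}  B4 = {1, 2, 5, 6}
Tree: B1–B2, B1–B3, B1–B4

Every bag has size at most 4, so the width is 4 − 1 = 3 and tw(G) ≤ 3. Conversely, {1, 2, 4, 6} is a clique of size 4, and the vertices of any clique must share a bag in every tree decomposition; so some bag has ≥ 4 vertices and tw(G) ≥ 3. The upper and lower bounds meet at 3, so that is the treewidth.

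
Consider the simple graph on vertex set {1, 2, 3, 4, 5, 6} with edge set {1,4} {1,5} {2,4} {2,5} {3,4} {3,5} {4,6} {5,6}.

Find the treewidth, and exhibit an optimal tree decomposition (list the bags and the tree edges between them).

Every bag has size at most 3, so the width is 3 − 1 = 2 and tw(G) ≤ 2. Since 5–1–4–6–5 is a cycle in G, G is not acyclic. Forests are exactly the graphs of treewidth ≤ 1, so tw(G) ≥ 2. Hence tw(G) = 2 exactly.

Treewidth 2.
Bags: B1 = {1, 4, 5}  B2 = {4, 5, 6}  B3 = {2, 4, 5}  B4 = {3, 4, 5}
Tree: B1–B2, B2–B3, B3–B4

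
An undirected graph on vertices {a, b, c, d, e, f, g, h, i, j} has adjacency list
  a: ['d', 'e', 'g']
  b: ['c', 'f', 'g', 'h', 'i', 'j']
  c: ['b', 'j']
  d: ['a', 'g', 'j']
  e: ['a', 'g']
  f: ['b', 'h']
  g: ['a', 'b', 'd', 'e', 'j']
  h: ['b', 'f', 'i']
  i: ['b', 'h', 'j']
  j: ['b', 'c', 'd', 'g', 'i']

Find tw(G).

A width-2 tree decomposition is:
Bags: B1 = {b, g, j}  B2 = {d, g, j}  B3 = {b, i, j}  B4 = {a, d, g}  B5 = {b, h, i}  B6 = {a, e, g}  B7 = {b, f, h}  B8 = {b, c, j}
Tree: B1–B2, B1–B3, B2–B4, B3–B5, B4–B6, B5–B7, B1–B8
Each bag holds 3 vertices, so the decomposition has width 2, which upper-bounds the treewidth. On the other hand G contains the 3-clique {d, g, j}. A clique must lie in a single bag of any decomposition, so no decomposition can have width below 2. Therefore the treewidth is 2.

2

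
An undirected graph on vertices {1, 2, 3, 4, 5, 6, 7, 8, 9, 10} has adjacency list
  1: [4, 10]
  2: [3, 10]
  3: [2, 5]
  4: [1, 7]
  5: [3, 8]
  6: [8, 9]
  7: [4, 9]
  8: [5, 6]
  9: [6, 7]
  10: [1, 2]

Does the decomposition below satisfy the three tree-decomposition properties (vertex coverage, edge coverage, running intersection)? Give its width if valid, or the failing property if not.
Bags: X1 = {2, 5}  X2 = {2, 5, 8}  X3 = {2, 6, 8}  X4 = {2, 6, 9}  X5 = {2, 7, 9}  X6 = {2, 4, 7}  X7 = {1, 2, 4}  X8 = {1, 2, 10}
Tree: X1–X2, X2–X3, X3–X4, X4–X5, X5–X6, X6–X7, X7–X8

No — vertex 3 appears in no bag.

A tree decomposition must satisfy three properties: every vertex lies in some bag; for every edge, both endpoints lie together in some bag; and for every vertex, the bags containing it form a connected subtree. Here vertex 3 appears in no bag, so the decomposition is invalid.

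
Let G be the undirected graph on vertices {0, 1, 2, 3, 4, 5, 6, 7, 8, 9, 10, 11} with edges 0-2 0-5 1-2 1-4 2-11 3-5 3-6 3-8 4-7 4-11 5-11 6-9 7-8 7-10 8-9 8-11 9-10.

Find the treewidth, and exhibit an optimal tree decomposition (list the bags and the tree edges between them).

Every bag has size at most 4, so the width is 4 − 1 = 3 and tw(G) ≤ 3. For the lower bound: the 4 vertex sets {6,9,10}, {3}, {8}, {4,5,7,11} are disjoint, each induces a connected subgraph, and every pair is joined by at least one edge of G. Contracting each set to a single vertex therefore yields K_{4} as a minor, and since treewidth is minor-monotone, tw(G) ≥ tw(K_{4}) = 3. The upper and lower bounds meet at 3, so that is the treewidth.

Treewidth 3.
Bags: B1 = {3, 6, 9, 10}  B2 = {3, 8, 9, 10}  B3 = {3, 7, 8, 10}  B4 = {3, 5, 7, 8}  B5 = {5, 7, 8, 11}  B6 = {4, 5, 7, 11}  B7 = {0, 4, 5, 11}  B8 = {0, 2, 4, 11}  B9 = {0, 1, 2, 4}
Tree: B1–B2, B2–B3, B3–B4, B4–B5, B5–B6, B6–B7, B7–B8, B8–B9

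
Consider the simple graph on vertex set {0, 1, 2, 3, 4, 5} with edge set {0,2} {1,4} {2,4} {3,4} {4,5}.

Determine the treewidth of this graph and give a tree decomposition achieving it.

Treewidth 1.
Bags: B1 = {2, 4}  B2 = {1, 4}  B3 = {3, 4}  B4 = {4, 5}  B5 = {0, 2}
Tree: B1–B2, B1–B3, B1–B4, B1–B5

Each bag holds 2 vertices, so the decomposition has width 1, which upper-bounds the treewidth. G has an edge, so its treewidth is at least 1. Hence tw(G) = 1 exactly.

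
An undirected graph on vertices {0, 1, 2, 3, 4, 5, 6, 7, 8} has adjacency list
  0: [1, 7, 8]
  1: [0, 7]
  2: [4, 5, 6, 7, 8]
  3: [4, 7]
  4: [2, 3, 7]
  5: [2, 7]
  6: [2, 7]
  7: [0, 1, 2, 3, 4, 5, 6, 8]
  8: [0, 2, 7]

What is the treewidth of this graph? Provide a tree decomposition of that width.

Treewidth 2.
One optimal decomposition is:
Bags: B1 = {2, 7, 8}  B2 = {0, 7, 8}  B3 = {2, 4, 7}  B4 = {3, 4, 7}  B5 = {2, 6, 7}  B6 = {2, 5, 7}  B7 = {0, 1, 7}
Tree: B1–B2, B1–B3, B3–B4, B3–B5, B5–B6, B2–B7

Each bag holds 3 vertices, so the decomposition has width 2, which upper-bounds the treewidth. For the lower bound, the 3 vertices {0, 7, 8} are pairwise adjacent, and any tree decomposition puts a clique entirely inside one bag — forcing width ≥ 2. The upper and lower bounds meet at 2, so that is the treewidth.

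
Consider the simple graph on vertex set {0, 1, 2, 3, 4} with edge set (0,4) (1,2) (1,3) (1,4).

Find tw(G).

A width-1 tree decomposition is:
Bags: B1 = {1, 3}  B2 = {1, 2}  B3 = {1, 4}  B4 = {0, 4}
Tree: B1–B2, B2–B3, B3–B4
Every bag has size at most 2, so the width is 2 − 1 = 1 and tw(G) ≤ 1. Any graph with an edge has treewidth ≥ 1, and G has the edge 1–3. Combining the bounds, tw(G) = 1.

1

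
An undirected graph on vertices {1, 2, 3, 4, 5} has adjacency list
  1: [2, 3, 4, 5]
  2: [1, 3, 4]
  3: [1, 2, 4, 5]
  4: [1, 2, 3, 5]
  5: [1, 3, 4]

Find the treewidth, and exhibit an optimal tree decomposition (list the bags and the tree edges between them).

Every bag has size at most 4, so the width is 4 − 1 = 3 and tw(G) ≤ 3. Conversely, {1, 2, 3, 4} is a clique of size 4, and the vertices of any clique must share a bag in every tree decomposition; so some bag has ≥ 4 vertices and tw(G) ≥ 3. Hence tw(G) = 3 exactly.

Treewidth 3.
One such decomposition:
Bags: B1 = {1, 3, 4, 5}  B2 = {1, 2, 3, 4}
Tree: B1–B2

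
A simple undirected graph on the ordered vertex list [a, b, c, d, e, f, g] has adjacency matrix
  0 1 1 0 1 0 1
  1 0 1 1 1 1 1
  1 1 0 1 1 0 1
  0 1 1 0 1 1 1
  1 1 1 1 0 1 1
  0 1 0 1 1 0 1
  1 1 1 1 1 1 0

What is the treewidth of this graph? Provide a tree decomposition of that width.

The largest bag has 5 vertices, giving width 4; this decomposition certifies tw(G) ≤ 4. Conversely, {b, c, d, e, g} is a clique of size 5, and the vertices of any clique must share a bag in every tree decomposition; so some bag has ≥ 5 vertices and tw(G) ≥ 4. Combining the bounds, tw(G) = 4.

Treewidth 4.
Bags: B1 = {a, b, c, e, g}  B2 = {b, c, d, e, g}  B3 = {b, d, e, f, g}
Tree: B1–B2, B2–B3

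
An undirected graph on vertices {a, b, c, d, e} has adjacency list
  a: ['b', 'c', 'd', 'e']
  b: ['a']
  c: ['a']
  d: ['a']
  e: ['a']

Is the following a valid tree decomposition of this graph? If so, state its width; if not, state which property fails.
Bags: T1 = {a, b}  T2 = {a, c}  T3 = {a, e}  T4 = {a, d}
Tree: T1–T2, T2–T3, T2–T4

Yes; width 1.

Vertex coverage: the bags together contain {a, b, c, d, e}, the full vertex set. Edge coverage: each edge of G has both endpoints in at least one bag. Running intersection: for every vertex, the bags containing it form a connected subtree. All three properties hold, so this is a valid tree decomposition of width max|bag| − 1 = 1, and hence tw(G) ≤ 1.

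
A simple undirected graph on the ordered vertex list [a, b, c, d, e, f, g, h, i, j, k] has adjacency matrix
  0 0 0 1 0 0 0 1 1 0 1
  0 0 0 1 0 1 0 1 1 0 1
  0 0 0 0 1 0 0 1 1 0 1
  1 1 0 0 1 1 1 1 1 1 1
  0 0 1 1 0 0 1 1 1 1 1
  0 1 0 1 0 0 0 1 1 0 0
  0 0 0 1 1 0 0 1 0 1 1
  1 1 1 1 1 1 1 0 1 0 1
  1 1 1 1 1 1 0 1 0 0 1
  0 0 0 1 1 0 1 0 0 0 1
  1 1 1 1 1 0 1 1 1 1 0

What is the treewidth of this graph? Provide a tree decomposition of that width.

Treewidth 4.
Bags: B1 = {d, e, h, i, k}  B2 = {b, d, h, i, k}  B3 = {d, e, g, h, k}  B4 = {a, d, h, i, k}  B5 = {b, d, f, h, i}  B6 = {d, e, g, j, k}  B7 = {c, e, h, i, k}
Tree: B1–B2, B1–B3, B2–B4, B2–B5, B3–B6, B1–B7

Every bag has size at most 5, so the width is 5 − 1 = 4 and tw(G) ≤ 4. Conversely, {d, e, g, j, k} is a clique of size 5, and the vertices of any clique must share a bag in every tree decomposition; so some bag has ≥ 5 vertices and tw(G) ≥ 4. Therefore the treewidth is 4.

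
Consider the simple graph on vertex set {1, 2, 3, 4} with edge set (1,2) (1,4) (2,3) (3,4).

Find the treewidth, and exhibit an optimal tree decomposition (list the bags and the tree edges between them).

Treewidth 2.
One optimal decomposition is:
Bags: B1 = {1, 3, 4}  B2 = {1, 2, 3}
Tree: B1–B2

Every bag has size at most 3, so the width is 3 − 1 = 2 and tw(G) ≤ 2. The edges 3–4–1–2–3 form a cycle, so G is not a tree and its treewidth is at least 2. Therefore the treewidth is 2.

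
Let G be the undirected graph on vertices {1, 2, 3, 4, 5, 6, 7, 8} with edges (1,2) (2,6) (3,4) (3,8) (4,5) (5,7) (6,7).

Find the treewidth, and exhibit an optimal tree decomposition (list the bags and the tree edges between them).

Every bag has size at most 2, so the width is 2 − 1 = 1 and tw(G) ≤ 1. G has an edge, so its treewidth is at least 1. Therefore the treewidth is 1.

Treewidth 1.
One optimal decomposition is:
Bags: B1 = {3, 8}  B2 = {3, 4}  B3 = {4, 5}  B4 = {5, 7}  B5 = {6, 7}  B6 = {2, 6}  B7 = {1, 2}
Tree: B1–B2, B2–B3, B3–B4, B4–B5, B5–B6, B6–B7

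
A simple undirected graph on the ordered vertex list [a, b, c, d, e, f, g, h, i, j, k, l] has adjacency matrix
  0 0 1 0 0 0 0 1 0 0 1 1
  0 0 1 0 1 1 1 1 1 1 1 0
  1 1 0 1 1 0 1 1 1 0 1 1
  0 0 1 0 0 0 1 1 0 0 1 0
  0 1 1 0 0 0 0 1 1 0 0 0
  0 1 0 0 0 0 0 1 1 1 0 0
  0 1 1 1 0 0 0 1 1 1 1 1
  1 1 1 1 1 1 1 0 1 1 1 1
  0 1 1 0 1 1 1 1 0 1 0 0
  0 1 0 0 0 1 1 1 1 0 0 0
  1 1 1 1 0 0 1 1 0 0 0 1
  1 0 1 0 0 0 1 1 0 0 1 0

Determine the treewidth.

A width-4 tree decomposition is:
Bags: B1 = {b, c, g, h, i}  B2 = {b, g, h, i, j}  B3 = {b, c, g, h, k}  B4 = {c, d, g, h, k}  B5 = {b, f, h, i, j}  B6 = {c, g, h, k, l}  B7 = {a, c, h, k, l}  B8 = {b, c, e, h, i}
Tree: B1–B2, B1–B3, B3–B4, B2–B5, B4–B6, B6–B7, B1–B8
The largest bag has 5 vertices, giving width 4; this decomposition certifies tw(G) ≤ 4. Conversely, {b, g, h, i, j} is a clique of size 5, and the vertices of any clique must share a bag in every tree decomposition; so some bag has ≥ 5 vertices and tw(G) ≥ 4. The upper and lower bounds meet at 4, so that is the treewidth.

4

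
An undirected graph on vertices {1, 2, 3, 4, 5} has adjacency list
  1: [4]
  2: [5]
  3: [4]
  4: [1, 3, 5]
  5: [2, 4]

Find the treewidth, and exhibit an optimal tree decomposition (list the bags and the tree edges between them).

Treewidth 1.
One optimal decomposition is:
Bags: B1 = {2, 5}  B2 = {4, 5}  B3 = {3, 4}  B4 = {1, 4}
Tree: B1–B2, B2–B3, B2–B4

The largest bag has 2 vertices, giving width 1; this decomposition certifies tw(G) ≤ 1. G has an edge, so its treewidth is at least 1. Combining the bounds, tw(G) = 1.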